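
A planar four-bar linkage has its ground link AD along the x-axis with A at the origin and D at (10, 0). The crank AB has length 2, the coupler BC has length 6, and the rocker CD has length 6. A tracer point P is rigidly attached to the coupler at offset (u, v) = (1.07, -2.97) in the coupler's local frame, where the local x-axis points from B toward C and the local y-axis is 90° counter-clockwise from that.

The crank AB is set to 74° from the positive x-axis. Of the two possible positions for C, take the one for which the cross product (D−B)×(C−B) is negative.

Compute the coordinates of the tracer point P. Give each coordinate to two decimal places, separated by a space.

-0.94 -0.86

A=(0,0), D=(10.00,0)
B = A + 2.00·(cos74°, sin74°) = (0.5513, 1.9225)
|BD| = 9.6423
circle(B,6.00) ∩ circle(D,6.00): a=4.8212, h=3.5716
  candidates: C₊=(5.9878,4.4612) cross=34.439; C₋=(4.5635,-2.5386) cross=-34.439
  mode - wants cross < 0 → take C=(4.5635,-2.5386) (cross=-34.439)
ex = (C−B)/|BC| = (0.6687,-0.7435); ey = (0.7435,0.6687)
P = B + 1.07·ex + -2.97·ey = (-0.9415,-0.8591)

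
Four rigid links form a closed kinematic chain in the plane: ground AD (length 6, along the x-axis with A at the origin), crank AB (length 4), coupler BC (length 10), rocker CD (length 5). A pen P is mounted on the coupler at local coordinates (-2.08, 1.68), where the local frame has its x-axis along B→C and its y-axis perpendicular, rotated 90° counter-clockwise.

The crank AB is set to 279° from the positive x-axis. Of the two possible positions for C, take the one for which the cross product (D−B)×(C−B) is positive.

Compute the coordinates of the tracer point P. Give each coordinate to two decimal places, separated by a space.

-1.82 -5.03

A=(0,0), D=(6.00,0)
B = A + 4.00·(cos279°, sin279°) = (0.6257, -3.9508)
|BD| = 6.6702
circle(B,10.00) ∩ circle(D,5.00): a=8.9571, h=4.4463
  candidates: C₊=(5.2091,4.9370) cross=29.658; C₋=(10.4762,-2.2279) cross=-29.658
  mode + wants cross > 0 → take C=(5.2091,4.9370) (cross=29.658)
ex = (C−B)/|BC| = (0.4583,0.8888); ey = (-0.8888,0.4583)
P = B + -2.08·ex + 1.68·ey = (-1.8207,-5.0294)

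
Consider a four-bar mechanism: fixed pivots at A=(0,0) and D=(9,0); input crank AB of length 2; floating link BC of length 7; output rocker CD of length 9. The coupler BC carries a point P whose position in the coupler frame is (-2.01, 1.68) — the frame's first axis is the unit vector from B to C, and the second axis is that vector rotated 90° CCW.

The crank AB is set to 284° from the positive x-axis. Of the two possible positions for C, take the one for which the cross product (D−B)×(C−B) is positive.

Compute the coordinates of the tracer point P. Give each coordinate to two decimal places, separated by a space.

A=(0,0), D=(9.00,0)
B = A + 2.00·(cos284°, sin284°) = (0.4838, -1.9406)
|BD| = 8.7345
circle(B,7.00) ∩ circle(D,9.00): a=2.5354, h=6.5247
  candidates: C₊=(1.5062,4.9843) cross=56.990; C₋=(4.4055,-7.7389) cross=-56.990
  mode + wants cross > 0 → take C=(1.5062,4.9843) (cross=56.990)
ex = (C−B)/|BC| = (0.1461,0.9893); ey = (-0.9893,0.1461)
P = B + -2.01·ex + 1.68·ey = (-1.4717,-3.6837)

-1.47 -3.68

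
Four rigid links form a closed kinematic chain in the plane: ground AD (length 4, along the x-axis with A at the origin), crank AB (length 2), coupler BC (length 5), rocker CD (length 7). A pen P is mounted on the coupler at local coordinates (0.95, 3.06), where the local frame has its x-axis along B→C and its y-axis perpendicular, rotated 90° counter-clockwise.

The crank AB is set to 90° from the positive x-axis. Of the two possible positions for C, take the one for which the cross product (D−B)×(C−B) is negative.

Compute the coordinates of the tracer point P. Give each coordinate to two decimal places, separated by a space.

A=(0,0), D=(4.00,0)
B = A + 2.00·(cos90°, sin90°) = (0.0000, 2.0000)
|BD| = 4.4721
circle(B,5.00) ∩ circle(D,7.00): a=-0.4472, h=4.9800
  candidates: C₊=(1.8271,6.6542) cross=22.271; C₋=(-2.6271,-2.2542) cross=-22.271
  mode - wants cross < 0 → take C=(-2.6271,-2.2542) (cross=-22.271)
ex = (C−B)/|BC| = (-0.5254,-0.8508); ey = (0.8508,-0.5254)
P = B + 0.95·ex + 3.06·ey = (2.1044,-0.4161)

2.10 -0.42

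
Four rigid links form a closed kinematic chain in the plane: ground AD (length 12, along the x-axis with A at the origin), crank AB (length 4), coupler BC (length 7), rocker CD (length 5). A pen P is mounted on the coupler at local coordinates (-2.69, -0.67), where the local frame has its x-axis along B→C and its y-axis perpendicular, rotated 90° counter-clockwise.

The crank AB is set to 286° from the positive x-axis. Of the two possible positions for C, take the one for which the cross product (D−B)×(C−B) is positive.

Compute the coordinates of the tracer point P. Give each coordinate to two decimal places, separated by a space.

A=(0,0), D=(12.00,0)
B = A + 4.00·(cos286°, sin286°) = (1.1025, -3.8450)
|BD| = 11.5559
circle(B,7.00) ∩ circle(D,5.00): a=6.8164, h=1.5928
  candidates: C₊=(7.0006,-0.0750) cross=18.406; C₋=(8.0605,-3.0790) cross=-18.406
  mode + wants cross > 0 → take C=(7.0006,-0.0750) (cross=18.406)
ex = (C−B)/|BC| = (0.8426,0.5386); ey = (-0.5386,0.8426)
P = B + -2.69·ex + -0.67·ey = (-0.8031,-5.8584)

-0.80 -5.86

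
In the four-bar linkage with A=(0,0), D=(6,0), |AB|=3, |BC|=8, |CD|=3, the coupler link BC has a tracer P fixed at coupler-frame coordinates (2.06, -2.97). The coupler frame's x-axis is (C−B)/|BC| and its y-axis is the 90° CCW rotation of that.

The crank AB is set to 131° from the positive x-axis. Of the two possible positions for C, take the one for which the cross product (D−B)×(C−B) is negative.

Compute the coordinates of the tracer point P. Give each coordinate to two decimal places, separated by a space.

-2.11 -1.35

A=(0,0), D=(6.00,0)
B = A + 3.00·(cos131°, sin131°) = (-1.9682, 2.2641)
|BD| = 8.2836
circle(B,8.00) ∩ circle(D,3.00): a=7.4616, h=2.8852
  candidates: C₊=(5.9979,3.0000) cross=23.900; C₋=(4.4207,-2.5507) cross=-23.900
  mode - wants cross < 0 → take C=(4.4207,-2.5507) (cross=-23.900)
ex = (C−B)/|BC| = (0.7986,-0.6018); ey = (0.6018,0.7986)
P = B + 2.06·ex + -2.97·ey = (-2.1105,-1.3476)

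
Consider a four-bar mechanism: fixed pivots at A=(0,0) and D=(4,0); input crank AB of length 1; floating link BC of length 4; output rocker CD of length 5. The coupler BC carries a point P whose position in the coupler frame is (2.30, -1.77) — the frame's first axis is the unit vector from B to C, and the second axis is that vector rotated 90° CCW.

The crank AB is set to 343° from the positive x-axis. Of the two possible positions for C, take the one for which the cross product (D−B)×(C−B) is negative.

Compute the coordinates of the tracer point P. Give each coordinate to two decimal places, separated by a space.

-0.55 -2.77

A=(0,0), D=(4.00,0)
B = A + 1.00·(cos343°, sin343°) = (0.9563, -0.2924)
|BD| = 3.0577
circle(B,4.00) ∩ circle(D,5.00): a=0.0572, h=3.9996
  candidates: C₊=(0.6308,3.6944) cross=12.230; C₋=(1.3956,-4.2682) cross=-12.230
  mode - wants cross < 0 → take C=(1.3956,-4.2682) (cross=-12.230)
ex = (C−B)/|BC| = (0.1098,-0.9940); ey = (0.9940,0.1098)
P = B + 2.30·ex + -1.77·ey = (-0.5504,-2.7729)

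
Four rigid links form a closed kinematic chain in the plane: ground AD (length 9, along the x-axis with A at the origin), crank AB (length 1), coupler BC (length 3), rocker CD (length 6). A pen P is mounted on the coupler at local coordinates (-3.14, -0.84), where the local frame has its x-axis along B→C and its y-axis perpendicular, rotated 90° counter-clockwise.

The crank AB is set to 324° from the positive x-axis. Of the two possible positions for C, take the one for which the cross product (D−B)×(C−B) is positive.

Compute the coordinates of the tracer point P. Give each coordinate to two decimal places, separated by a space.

A=(0,0), D=(9.00,0)
B = A + 1.00·(cos324°, sin324°) = (0.8090, -0.5878)
|BD| = 8.2120
circle(B,3.00) ∩ circle(D,6.00): a=2.4621, h=1.7141
  candidates: C₊=(3.1421,1.2981) cross=14.076; C₋=(3.3875,-2.1212) cross=-14.076
  mode + wants cross > 0 → take C=(3.1421,1.2981) (cross=14.076)
ex = (C−B)/|BC| = (0.7777,0.6286); ey = (-0.6286,0.7777)
P = B + -3.14·ex + -0.84·ey = (-1.1049,-3.2150)

-1.10 -3.21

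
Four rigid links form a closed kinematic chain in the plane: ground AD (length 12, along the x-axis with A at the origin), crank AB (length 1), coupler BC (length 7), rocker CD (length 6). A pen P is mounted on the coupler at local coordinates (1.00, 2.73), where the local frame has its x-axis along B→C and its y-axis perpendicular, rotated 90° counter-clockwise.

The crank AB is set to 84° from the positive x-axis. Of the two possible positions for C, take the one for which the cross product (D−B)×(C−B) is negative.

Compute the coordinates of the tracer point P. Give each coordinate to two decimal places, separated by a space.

A=(0,0), D=(12.00,0)
B = A + 1.00·(cos84°, sin84°) = (0.1045, 0.9945)
|BD| = 11.9370
circle(B,7.00) ∩ circle(D,6.00): a=6.5130, h=2.5653
  candidates: C₊=(6.8086,3.0083) cross=30.622; C₋=(6.3812,-2.1045) cross=-30.622
  mode - wants cross < 0 → take C=(6.3812,-2.1045) (cross=-30.622)
ex = (C−B)/|BC| = (0.8967,-0.4427); ey = (0.4427,0.8967)
P = B + 1.00·ex + 2.73·ey = (2.2098,2.9997)

2.21 3.00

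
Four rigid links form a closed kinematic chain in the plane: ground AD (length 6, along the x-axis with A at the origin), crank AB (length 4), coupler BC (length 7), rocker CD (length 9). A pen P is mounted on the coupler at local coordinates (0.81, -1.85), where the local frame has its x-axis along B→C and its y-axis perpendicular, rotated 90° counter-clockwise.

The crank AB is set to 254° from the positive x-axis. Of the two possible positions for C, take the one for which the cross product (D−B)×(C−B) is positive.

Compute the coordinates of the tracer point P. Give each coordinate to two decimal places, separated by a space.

0.55 -2.69

A=(0,0), D=(6.00,0)
B = A + 4.00·(cos254°, sin254°) = (-1.1025, -3.8450)
|BD| = 8.0765
circle(B,7.00) ∩ circle(D,9.00): a=2.0572, h=6.6909
  candidates: C₊=(-2.4788,3.0183) cross=54.039; C₋=(3.8919,-8.7496) cross=-54.039
  mode + wants cross > 0 → take C=(-2.4788,3.0183) (cross=54.039)
ex = (C−B)/|BC| = (-0.1966,0.9805); ey = (-0.9805,-0.1966)
P = B + 0.81·ex + -1.85·ey = (0.5521,-2.6871)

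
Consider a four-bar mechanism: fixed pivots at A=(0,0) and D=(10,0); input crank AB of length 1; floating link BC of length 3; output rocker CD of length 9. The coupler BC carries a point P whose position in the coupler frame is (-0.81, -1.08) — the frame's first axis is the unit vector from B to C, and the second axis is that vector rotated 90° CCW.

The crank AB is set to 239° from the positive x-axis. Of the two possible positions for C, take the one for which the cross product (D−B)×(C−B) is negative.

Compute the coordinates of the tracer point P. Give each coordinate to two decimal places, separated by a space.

-1.86 -1.00

A=(0,0), D=(10.00,0)
B = A + 1.00·(cos239°, sin239°) = (-0.5150, -0.8572)
|BD| = 10.5499
circle(B,3.00) ∩ circle(D,9.00): a=1.8626, h=2.3517
  candidates: C₊=(1.1503,1.6381) cross=24.811; C₋=(1.5325,-3.0498) cross=-24.811
  mode - wants cross < 0 → take C=(1.5325,-3.0498) (cross=-24.811)
ex = (C−B)/|BC| = (0.6825,-0.7309); ey = (0.7309,0.6825)
P = B + -0.81·ex + -1.08·ey = (-1.8572,-1.0023)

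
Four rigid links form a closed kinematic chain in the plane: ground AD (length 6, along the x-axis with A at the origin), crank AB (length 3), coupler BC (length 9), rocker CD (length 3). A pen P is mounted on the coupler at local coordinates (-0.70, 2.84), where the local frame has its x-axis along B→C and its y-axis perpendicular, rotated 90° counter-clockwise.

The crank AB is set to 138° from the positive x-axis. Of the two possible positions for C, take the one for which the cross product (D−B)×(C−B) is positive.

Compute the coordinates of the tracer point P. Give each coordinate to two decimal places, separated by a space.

-3.21 4.76

A=(0,0), D=(6.00,0)
B = A + 3.00·(cos138°, sin138°) = (-2.2294, 2.0074)
|BD| = 8.4707
circle(B,9.00) ∩ circle(D,3.00): a=8.4853, h=3.0000
  candidates: C₊=(6.7251,2.9111) cross=25.412; C₋=(5.3032,-2.9180) cross=-25.412
  mode + wants cross > 0 → take C=(6.7251,2.9111) (cross=25.412)
ex = (C−B)/|BC| = (0.9949,0.1004); ey = (-0.1004,0.9949)
P = B + -0.70·ex + 2.84·ey = (-3.2111,4.7628)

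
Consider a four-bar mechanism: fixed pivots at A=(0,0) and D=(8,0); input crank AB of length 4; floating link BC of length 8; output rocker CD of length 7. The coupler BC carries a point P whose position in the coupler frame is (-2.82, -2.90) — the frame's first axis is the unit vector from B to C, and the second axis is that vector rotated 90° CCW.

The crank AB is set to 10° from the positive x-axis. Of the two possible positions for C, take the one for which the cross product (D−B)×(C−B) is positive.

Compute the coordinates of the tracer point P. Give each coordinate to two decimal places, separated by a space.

A=(0,0), D=(8.00,0)
B = A + 4.00·(cos10°, sin10°) = (3.9392, 0.6946)
|BD| = 4.1197
circle(B,8.00) ∩ circle(D,7.00): a=3.8804, h=6.9959
  candidates: C₊=(8.9436,6.9361) cross=28.821; C₋=(6.5845,-6.8554) cross=-28.821
  mode + wants cross > 0 → take C=(8.9436,6.9361) (cross=28.821)
ex = (C−B)/|BC| = (0.6255,0.7802); ey = (-0.7802,0.6255)
P = B + -2.82·ex + -2.90·ey = (4.4378,-3.3196)

4.44 -3.32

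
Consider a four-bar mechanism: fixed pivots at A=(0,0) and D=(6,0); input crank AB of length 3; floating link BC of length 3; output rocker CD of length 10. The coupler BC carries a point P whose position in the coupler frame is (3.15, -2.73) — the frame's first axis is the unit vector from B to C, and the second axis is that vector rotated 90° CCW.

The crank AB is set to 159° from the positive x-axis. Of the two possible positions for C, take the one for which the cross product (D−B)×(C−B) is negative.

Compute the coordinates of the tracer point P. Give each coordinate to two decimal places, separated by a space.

A=(0,0), D=(6.00,0)
B = A + 3.00·(cos159°, sin159°) = (-2.8007, 1.0751)
|BD| = 8.8662
circle(B,3.00) ∩ circle(D,10.00): a=-0.6988, h=2.9175
  candidates: C₊=(-3.1406,4.0558) cross=25.867; C₋=(-3.8481,-1.7361) cross=-25.867
  mode - wants cross < 0 → take C=(-3.8481,-1.7361) (cross=-25.867)
ex = (C−B)/|BC| = (-0.3491,-0.9371); ey = (0.9371,-0.3491)
P = B + 3.15·ex + -2.73·ey = (-6.4587,-0.9235)

-6.46 -0.92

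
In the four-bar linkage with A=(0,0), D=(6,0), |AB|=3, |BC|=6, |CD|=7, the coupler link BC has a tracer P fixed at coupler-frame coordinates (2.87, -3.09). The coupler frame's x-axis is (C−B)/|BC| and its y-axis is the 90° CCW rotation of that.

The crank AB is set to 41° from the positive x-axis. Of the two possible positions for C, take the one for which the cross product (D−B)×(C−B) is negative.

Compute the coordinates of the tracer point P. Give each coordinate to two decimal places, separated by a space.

-1.68 0.49

A=(0,0), D=(6.00,0)
B = A + 3.00·(cos41°, sin41°) = (2.2641, 1.9682)
|BD| = 4.2226
circle(B,6.00) ∩ circle(D,7.00): a=0.5720, h=5.9727
  candidates: C₊=(5.5541,6.9858) cross=25.220; C₋=(-0.0137,-3.5826) cross=-25.220
  mode - wants cross < 0 → take C=(-0.0137,-3.5826) (cross=-25.220)
ex = (C−B)/|BC| = (-0.3796,-0.9251); ey = (0.9251,-0.3796)
P = B + 2.87·ex + -3.09·ey = (-1.6841,0.4861)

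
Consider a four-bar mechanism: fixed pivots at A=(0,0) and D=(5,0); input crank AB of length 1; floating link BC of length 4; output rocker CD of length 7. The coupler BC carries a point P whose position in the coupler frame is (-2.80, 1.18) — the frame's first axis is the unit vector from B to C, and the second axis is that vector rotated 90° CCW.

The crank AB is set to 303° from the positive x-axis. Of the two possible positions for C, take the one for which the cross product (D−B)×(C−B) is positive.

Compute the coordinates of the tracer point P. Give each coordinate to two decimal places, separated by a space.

A=(0,0), D=(5.00,0)
B = A + 1.00·(cos303°, sin303°) = (0.5446, -0.8387)
|BD| = 4.5336
circle(B,4.00) ∩ circle(D,7.00): a=-1.3727, h=3.7571
  candidates: C₊=(-1.4994,2.5996) cross=17.033; C₋=(-0.1093,-4.7848) cross=-17.033
  mode + wants cross > 0 → take C=(-1.4994,2.5996) (cross=17.033)
ex = (C−B)/|BC| = (-0.5110,0.8596); ey = (-0.8596,-0.5110)
P = B + -2.80·ex + 1.18·ey = (0.9611,-3.8485)

0.96 -3.85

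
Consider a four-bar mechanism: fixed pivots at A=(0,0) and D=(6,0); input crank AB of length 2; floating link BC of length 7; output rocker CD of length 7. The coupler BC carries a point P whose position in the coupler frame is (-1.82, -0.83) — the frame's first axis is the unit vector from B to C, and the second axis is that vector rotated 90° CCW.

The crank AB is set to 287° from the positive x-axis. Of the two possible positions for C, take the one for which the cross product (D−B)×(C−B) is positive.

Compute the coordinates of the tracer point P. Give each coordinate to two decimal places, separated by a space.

A=(0,0), D=(6.00,0)
B = A + 2.00·(cos287°, sin287°) = (0.5847, -1.9126)
|BD| = 5.7431
circle(B,7.00) ∩ circle(D,7.00): a=2.8715, h=6.3839
  candidates: C₊=(1.1664,5.0632) cross=36.663; C₋=(5.4184,-6.9758) cross=-36.663
  mode + wants cross > 0 → take C=(1.1664,5.0632) (cross=36.663)
ex = (C−B)/|BC| = (0.0831,0.9965); ey = (-0.9965,0.0831)
P = B + -1.82·ex + -0.83·ey = (1.2607,-3.7953)

1.26 -3.80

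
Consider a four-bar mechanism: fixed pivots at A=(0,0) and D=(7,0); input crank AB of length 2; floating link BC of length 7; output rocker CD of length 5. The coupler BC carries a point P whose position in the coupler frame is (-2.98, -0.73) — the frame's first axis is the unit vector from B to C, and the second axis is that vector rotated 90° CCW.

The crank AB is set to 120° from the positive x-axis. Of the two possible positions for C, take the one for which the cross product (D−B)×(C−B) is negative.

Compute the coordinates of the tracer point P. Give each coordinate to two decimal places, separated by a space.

A=(0,0), D=(7.00,0)
B = A + 2.00·(cos120°, sin120°) = (-1.0000, 1.7321)
|BD| = 8.1854
circle(B,7.00) ∩ circle(D,5.00): a=5.5587, h=4.2545
  candidates: C₊=(5.3331,4.7140) cross=34.825; C₋=(3.5326,-3.6023) cross=-34.825
  mode - wants cross < 0 → take C=(3.5326,-3.6023) (cross=-34.825)
ex = (C−B)/|BC| = (0.6475,-0.7621); ey = (0.7621,0.6475)
P = B + -2.98·ex + -0.73·ey = (-3.4859,3.5303)

-3.49 3.53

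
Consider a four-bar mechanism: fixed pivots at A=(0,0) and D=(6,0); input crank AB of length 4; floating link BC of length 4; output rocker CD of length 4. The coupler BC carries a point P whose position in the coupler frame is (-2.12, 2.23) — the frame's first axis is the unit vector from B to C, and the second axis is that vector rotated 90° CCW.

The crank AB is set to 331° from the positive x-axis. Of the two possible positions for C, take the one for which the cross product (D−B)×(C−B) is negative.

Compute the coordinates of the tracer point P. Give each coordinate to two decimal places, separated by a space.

2.72 1.04

A=(0,0), D=(6.00,0)
B = A + 4.00·(cos331°, sin331°) = (3.4985, -1.9392)
|BD| = 3.1652
circle(B,4.00) ∩ circle(D,4.00): a=1.5826, h=3.6736
  candidates: C₊=(2.4985,1.9337) cross=11.628; C₋=(7.0000,-3.8730) cross=-11.628
  mode - wants cross < 0 → take C=(7.0000,-3.8730) (cross=-11.628)
ex = (C−B)/|BC| = (0.8754,-0.4834); ey = (0.4834,0.8754)
P = B + -2.12·ex + 2.23·ey = (2.7207,1.0377)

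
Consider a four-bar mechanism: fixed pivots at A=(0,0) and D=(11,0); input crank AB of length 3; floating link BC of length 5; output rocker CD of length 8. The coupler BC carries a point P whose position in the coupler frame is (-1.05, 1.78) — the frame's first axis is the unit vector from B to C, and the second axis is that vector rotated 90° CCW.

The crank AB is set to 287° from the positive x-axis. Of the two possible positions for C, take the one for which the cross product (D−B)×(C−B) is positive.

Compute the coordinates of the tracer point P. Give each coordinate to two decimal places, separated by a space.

A=(0,0), D=(11.00,0)
B = A + 3.00·(cos287°, sin287°) = (0.8771, -2.8689)
|BD| = 10.5216
circle(B,5.00) ∩ circle(D,8.00): a=3.4075, h=3.6591
  candidates: C₊=(3.1577,1.5807) cross=38.500; C₋=(5.1532,-5.4603) cross=-38.500
  mode + wants cross > 0 → take C=(3.1577,1.5807) (cross=38.500)
ex = (C−B)/|BC| = (0.4561,0.8899); ey = (-0.8899,0.4561)
P = B + -1.05·ex + 1.78·ey = (-1.1859,-2.9914)

-1.19 -2.99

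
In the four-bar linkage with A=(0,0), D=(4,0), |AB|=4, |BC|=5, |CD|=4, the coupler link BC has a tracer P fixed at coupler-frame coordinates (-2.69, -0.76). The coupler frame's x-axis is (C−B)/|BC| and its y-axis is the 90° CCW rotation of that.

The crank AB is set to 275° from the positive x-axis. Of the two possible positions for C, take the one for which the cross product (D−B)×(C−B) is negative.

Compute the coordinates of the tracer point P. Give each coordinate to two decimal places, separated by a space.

-2.31 -4.86

A=(0,0), D=(4.00,0)
B = A + 4.00·(cos275°, sin275°) = (0.3486, -3.9848)
|BD| = 5.4047
circle(B,5.00) ∩ circle(D,4.00): a=3.5350, h=3.5361
  candidates: C₊=(0.1297,1.0104) cross=19.112; C₋=(5.3439,-3.7675) cross=-19.112
  mode - wants cross < 0 → take C=(5.3439,-3.7675) (cross=-19.112)
ex = (C−B)/|BC| = (0.9991,0.0435); ey = (-0.0435,0.9991)
P = B + -2.69·ex + -0.76·ey = (-2.3058,-4.8610)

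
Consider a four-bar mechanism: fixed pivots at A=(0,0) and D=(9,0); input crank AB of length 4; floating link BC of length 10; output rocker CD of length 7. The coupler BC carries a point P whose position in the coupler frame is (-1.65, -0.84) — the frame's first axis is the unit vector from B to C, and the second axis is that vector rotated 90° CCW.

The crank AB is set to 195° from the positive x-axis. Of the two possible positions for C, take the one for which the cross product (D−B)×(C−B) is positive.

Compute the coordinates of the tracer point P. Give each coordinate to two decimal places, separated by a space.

-4.67 -2.70

A=(0,0), D=(9.00,0)
B = A + 4.00·(cos195°, sin195°) = (-3.8637, -1.0353)
|BD| = 12.9053
circle(B,10.00) ∩ circle(D,7.00): a=8.4286, h=5.3814
  candidates: C₊=(4.1060,5.0049) cross=69.448; C₋=(4.9694,-5.7231) cross=-69.448
  mode + wants cross > 0 → take C=(4.1060,5.0049) (cross=69.448)
ex = (C−B)/|BC| = (0.7970,0.6040); ey = (-0.6040,0.7970)
P = B + -1.65·ex + -0.84·ey = (-4.6713,-2.7014)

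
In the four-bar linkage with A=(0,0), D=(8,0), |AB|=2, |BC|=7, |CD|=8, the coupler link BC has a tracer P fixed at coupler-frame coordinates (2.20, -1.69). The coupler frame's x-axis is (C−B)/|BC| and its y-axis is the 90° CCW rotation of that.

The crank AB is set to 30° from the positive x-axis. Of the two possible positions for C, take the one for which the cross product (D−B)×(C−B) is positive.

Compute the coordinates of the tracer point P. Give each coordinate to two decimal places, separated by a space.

A=(0,0), D=(8.00,0)
B = A + 2.00·(cos30°, sin30°) = (1.7321, 1.0000)
|BD| = 6.3472
circle(B,7.00) ∩ circle(D,8.00): a=1.9920, h=6.7106
  candidates: C₊=(4.7564,7.3129) cross=42.594; C₋=(2.6419,-5.9406) cross=-42.594
  mode + wants cross > 0 → take C=(4.7564,7.3129) (cross=42.594)
ex = (C−B)/|BC| = (0.4321,0.9018); ey = (-0.9018,0.4321)
P = B + 2.20·ex + -1.69·ey = (4.2067,2.2539)

4.21 2.25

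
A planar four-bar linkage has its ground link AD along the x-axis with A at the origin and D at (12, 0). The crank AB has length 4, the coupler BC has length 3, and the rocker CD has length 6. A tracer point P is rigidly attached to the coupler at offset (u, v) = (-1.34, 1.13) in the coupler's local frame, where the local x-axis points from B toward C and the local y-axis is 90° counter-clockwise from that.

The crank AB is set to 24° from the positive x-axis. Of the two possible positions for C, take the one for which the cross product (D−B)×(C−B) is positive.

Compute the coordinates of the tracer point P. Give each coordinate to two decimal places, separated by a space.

A=(0,0), D=(12.00,0)
B = A + 4.00·(cos24°, sin24°) = (3.6542, 1.6269)
|BD| = 8.5029
circle(B,3.00) ∩ circle(D,6.00): a=2.6638, h=1.3800
  candidates: C₊=(6.5328,2.4717) cross=11.734; C₋=(6.0047,-0.2372) cross=-11.734
  mode + wants cross > 0 → take C=(6.5328,2.4717) (cross=11.734)
ex = (C−B)/|BC| = (0.9595,0.2816); ey = (-0.2816,0.9595)
P = B + -1.34·ex + 1.13·ey = (2.0502,2.3339)

2.05 2.33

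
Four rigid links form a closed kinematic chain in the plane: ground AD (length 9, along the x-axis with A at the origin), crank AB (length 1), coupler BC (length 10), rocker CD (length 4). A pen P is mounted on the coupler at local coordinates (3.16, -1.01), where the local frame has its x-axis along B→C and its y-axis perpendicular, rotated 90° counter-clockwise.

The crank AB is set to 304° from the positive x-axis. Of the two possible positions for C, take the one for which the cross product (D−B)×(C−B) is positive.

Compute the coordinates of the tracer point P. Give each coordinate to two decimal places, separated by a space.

3.82 -0.19

A=(0,0), D=(9.00,0)
B = A + 1.00·(cos304°, sin304°) = (0.5592, -0.8290)
|BD| = 8.4814
circle(B,10.00) ∩ circle(D,4.00): a=9.1927, h=3.9363
  candidates: C₊=(9.3231,3.9869) cross=33.385; C₋=(10.0926,-3.8479) cross=-33.385
  mode + wants cross > 0 → take C=(9.3231,3.9869) (cross=33.385)
ex = (C−B)/|BC| = (0.8764,0.4816); ey = (-0.4816,0.8764)
P = B + 3.16·ex + -1.01·ey = (3.8150,-0.1923)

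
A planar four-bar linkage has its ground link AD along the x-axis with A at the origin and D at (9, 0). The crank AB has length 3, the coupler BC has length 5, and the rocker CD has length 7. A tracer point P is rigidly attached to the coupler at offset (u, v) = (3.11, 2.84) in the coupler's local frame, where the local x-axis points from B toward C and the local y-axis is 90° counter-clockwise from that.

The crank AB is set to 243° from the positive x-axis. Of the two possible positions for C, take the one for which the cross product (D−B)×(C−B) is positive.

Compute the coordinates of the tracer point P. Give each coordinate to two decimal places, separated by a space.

A=(0,0), D=(9.00,0)
B = A + 3.00·(cos243°, sin243°) = (-1.3620, -2.6730)
|BD| = 10.7012
circle(B,5.00) ∩ circle(D,7.00): a=4.2292, h=2.6671
  candidates: C₊=(2.0670,0.9660) cross=28.542; C₋=(3.3994,-4.1992) cross=-28.542
  mode + wants cross > 0 → take C=(2.0670,0.9660) (cross=28.542)
ex = (C−B)/|BC| = (0.6858,0.7278); ey = (-0.7278,0.6858)
P = B + 3.11·ex + 2.84·ey = (-1.2961,1.5381)

-1.30 1.54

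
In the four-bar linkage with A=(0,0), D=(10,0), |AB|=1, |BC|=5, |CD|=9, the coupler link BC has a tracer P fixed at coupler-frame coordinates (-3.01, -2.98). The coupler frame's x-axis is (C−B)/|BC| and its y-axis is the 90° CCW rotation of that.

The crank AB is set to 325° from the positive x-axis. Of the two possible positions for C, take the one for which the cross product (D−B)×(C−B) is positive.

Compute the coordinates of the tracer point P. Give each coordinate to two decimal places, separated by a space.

2.95 -4.24

A=(0,0), D=(10.00,0)
B = A + 1.00·(cos325°, sin325°) = (0.8192, -0.5736)
|BD| = 9.1987
circle(B,5.00) ∩ circle(D,9.00): a=1.5555, h=4.7519
  candidates: C₊=(2.0753,4.2661) cross=43.711; C₋=(2.6679,-5.2192) cross=-43.711
  mode + wants cross > 0 → take C=(2.0753,4.2661) (cross=43.711)
ex = (C−B)/|BC| = (0.2512,0.9679); ey = (-0.9679,0.2512)
P = B + -3.01·ex + -2.98·ey = (2.9474,-4.2357)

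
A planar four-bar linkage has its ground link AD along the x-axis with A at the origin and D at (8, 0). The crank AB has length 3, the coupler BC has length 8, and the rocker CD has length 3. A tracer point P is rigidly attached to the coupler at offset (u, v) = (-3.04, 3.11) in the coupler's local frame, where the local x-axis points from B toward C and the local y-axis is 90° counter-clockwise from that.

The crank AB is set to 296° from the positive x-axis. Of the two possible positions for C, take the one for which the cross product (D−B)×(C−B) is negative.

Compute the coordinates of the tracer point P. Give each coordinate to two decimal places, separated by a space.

A=(0,0), D=(8.00,0)
B = A + 3.00·(cos296°, sin296°) = (1.3151, -2.6964)
|BD| = 7.2082
circle(B,8.00) ∩ circle(D,3.00): a=7.4192, h=2.9926
  candidates: C₊=(7.0762,2.8542) cross=21.571; C₋=(9.3151,-2.6964) cross=-21.571
  mode - wants cross < 0 → take C=(9.3151,-2.6964) (cross=-21.571)
ex = (C−B)/|BC| = (1.0000,0.0000); ey = (-0.0000,1.0000)
P = B + -3.04·ex + 3.11·ey = (-1.7249,0.4136)

-1.72 0.41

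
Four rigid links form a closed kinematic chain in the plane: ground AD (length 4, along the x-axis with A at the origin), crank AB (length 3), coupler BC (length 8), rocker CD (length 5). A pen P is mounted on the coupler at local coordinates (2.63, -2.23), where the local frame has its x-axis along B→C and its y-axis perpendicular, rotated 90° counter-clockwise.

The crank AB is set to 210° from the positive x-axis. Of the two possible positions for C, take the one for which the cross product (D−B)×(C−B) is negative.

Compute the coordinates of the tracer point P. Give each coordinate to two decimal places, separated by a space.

-1.19 -4.65

A=(0,0), D=(4.00,0)
B = A + 3.00·(cos210°, sin210°) = (-2.5981, -1.5000)
|BD| = 6.7664
circle(B,8.00) ∩ circle(D,5.00): a=6.2651, h=4.9748
  candidates: C₊=(2.4083,4.7399) cross=33.662; C₋=(4.6140,-4.9622) cross=-33.662
  mode - wants cross < 0 → take C=(4.6140,-4.9622) (cross=-33.662)
ex = (C−B)/|BC| = (0.9015,-0.4328); ey = (0.4328,0.9015)
P = B + 2.63·ex + -2.23·ey = (-1.1922,-4.6485)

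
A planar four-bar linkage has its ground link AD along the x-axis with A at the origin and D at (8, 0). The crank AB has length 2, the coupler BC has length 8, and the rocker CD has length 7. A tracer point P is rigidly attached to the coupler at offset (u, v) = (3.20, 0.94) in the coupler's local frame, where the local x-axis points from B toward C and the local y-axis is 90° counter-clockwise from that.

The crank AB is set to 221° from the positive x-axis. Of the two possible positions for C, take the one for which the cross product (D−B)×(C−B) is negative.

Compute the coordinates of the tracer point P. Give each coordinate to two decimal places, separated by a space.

1.59 -2.54

A=(0,0), D=(8.00,0)
B = A + 2.00·(cos221°, sin221°) = (-1.5094, -1.3121)
|BD| = 9.5995
circle(B,8.00) ∩ circle(D,7.00): a=5.5810, h=5.7317
  candidates: C₊=(3.2358,5.1286) cross=55.021; C₋=(4.8027,-6.2271) cross=-55.021
  mode - wants cross < 0 → take C=(4.8027,-6.2271) (cross=-55.021)
ex = (C−B)/|BC| = (0.7890,-0.6144); ey = (0.6144,0.7890)
P = B + 3.20·ex + 0.94·ey = (1.5929,-2.5365)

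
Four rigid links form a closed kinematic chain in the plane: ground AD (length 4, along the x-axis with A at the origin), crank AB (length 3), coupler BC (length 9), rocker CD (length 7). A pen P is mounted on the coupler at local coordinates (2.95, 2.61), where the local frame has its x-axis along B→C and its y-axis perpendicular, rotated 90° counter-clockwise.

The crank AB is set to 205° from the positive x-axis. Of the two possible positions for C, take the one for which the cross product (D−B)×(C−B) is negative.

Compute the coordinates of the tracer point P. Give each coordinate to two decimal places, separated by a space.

A=(0,0), D=(4.00,0)
B = A + 3.00·(cos205°, sin205°) = (-2.7189, -1.2679)
|BD| = 6.8375
circle(B,9.00) ∩ circle(D,7.00): a=5.7588, h=6.9164
  candidates: C₊=(1.6575,6.5964) cross=47.291; C₋=(4.2225,-6.9965) cross=-47.291
  mode - wants cross < 0 → take C=(4.2225,-6.9965) (cross=-47.291)
ex = (C−B)/|BC| = (0.7713,-0.6365); ey = (0.6365,0.7713)
P = B + 2.95·ex + 2.61·ey = (1.2176,-1.1326)

1.22 -1.13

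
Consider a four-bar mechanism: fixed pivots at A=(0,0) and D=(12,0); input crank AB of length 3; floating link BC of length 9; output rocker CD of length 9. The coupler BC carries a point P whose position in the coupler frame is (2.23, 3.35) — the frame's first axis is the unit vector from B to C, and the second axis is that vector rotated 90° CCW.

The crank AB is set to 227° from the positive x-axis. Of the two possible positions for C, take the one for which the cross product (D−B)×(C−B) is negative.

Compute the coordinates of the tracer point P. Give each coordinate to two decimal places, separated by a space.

A=(0,0), D=(12.00,0)
B = A + 3.00·(cos227°, sin227°) = (-2.0460, -2.1941)
|BD| = 14.2163
circle(B,9.00) ∩ circle(D,9.00): a=7.1082, h=5.5203
  candidates: C₊=(4.1250,4.3572) cross=78.479; C₋=(5.8290,-6.5512) cross=-78.479
  mode - wants cross < 0 → take C=(5.8290,-6.5512) (cross=-78.479)
ex = (C−B)/|BC| = (0.8750,-0.4841); ey = (0.4841,0.8750)
P = B + 2.23·ex + 3.35·ey = (1.5271,-0.3424)

1.53 -0.34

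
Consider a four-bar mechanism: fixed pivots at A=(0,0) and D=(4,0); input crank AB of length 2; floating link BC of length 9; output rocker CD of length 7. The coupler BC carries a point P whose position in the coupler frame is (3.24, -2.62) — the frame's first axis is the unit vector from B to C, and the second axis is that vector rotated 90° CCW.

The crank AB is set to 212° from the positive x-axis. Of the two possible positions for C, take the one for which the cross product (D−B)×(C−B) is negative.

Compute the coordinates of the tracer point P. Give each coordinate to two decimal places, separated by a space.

A=(0,0), D=(4.00,0)
B = A + 2.00·(cos212°, sin212°) = (-1.6961, -1.0598)
|BD| = 5.7939
circle(B,9.00) ∩ circle(D,7.00): a=5.6585, h=6.9987
  candidates: C₊=(2.5867,6.8558) cross=40.549; C₋=(5.1471,-6.9054) cross=-40.549
  mode - wants cross < 0 → take C=(5.1471,-6.9054) (cross=-40.549)
ex = (C−B)/|BC| = (0.7604,-0.6495); ey = (0.6495,0.7604)
P = B + 3.24·ex + -2.62·ey = (-0.9342,-5.1564)

-0.93 -5.16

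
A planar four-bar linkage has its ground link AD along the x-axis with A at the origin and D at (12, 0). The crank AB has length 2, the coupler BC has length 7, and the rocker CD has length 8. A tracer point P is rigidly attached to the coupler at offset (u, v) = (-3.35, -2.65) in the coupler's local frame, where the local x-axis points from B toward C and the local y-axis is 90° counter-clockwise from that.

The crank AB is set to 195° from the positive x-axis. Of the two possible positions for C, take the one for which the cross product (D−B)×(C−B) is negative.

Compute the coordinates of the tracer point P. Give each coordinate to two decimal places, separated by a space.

-6.01 -1.78

A=(0,0), D=(12.00,0)
B = A + 2.00·(cos195°, sin195°) = (-1.9319, -0.5176)
|BD| = 13.9415
circle(B,7.00) ∩ circle(D,8.00): a=6.4328, h=2.7603
  candidates: C₊=(4.3940,2.4796) cross=38.483; C₋=(4.5990,-3.0372) cross=-38.483
  mode - wants cross < 0 → take C=(4.5990,-3.0372) (cross=-38.483)
ex = (C−B)/|BC| = (0.9330,-0.3599); ey = (0.3599,0.9330)
P = B + -3.35·ex + -2.65·ey = (-6.0112,-1.7842)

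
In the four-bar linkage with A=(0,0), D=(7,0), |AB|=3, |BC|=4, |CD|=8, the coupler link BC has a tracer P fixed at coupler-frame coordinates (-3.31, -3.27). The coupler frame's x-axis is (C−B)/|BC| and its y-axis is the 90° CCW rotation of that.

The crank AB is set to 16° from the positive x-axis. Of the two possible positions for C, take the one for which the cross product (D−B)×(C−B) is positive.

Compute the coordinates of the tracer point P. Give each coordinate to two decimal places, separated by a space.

A=(0,0), D=(7.00,0)
B = A + 3.00·(cos16°, sin16°) = (2.8838, 0.8269)
|BD| = 4.1985
circle(B,4.00) ∩ circle(D,8.00): a=-3.6172, h=1.7077
  candidates: C₊=(-0.3262,3.2136) cross=7.170; C₋=(-0.9989,-0.1349) cross=-7.170
  mode + wants cross > 0 → take C=(-0.3262,3.2136) (cross=7.170)
ex = (C−B)/|BC| = (-0.8025,0.5967); ey = (-0.5967,-0.8025)
P = B + -3.31·ex + -3.27·ey = (7.4911,1.4761)

7.49 1.48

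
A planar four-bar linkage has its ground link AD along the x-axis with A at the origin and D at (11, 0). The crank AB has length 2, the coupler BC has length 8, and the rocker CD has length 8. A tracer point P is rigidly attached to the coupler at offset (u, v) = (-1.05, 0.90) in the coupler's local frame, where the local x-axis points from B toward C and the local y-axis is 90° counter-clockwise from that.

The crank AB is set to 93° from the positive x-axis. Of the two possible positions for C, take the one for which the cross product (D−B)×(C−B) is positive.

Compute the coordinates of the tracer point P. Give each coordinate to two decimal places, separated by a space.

A=(0,0), D=(11.00,0)
B = A + 2.00·(cos93°, sin93°) = (-0.1047, 1.9973)
|BD| = 11.2829
circle(B,8.00) ∩ circle(D,8.00): a=5.6414, h=5.6722
  candidates: C₊=(6.4517,6.5813) cross=63.999; C₋=(4.4436,-4.5840) cross=-63.999
  mode + wants cross > 0 → take C=(6.4517,6.5813) (cross=63.999)
ex = (C−B)/|BC| = (0.8196,0.5730); ey = (-0.5730,0.8196)
P = B + -1.05·ex + 0.90·ey = (-1.4809,2.1332)

-1.48 2.13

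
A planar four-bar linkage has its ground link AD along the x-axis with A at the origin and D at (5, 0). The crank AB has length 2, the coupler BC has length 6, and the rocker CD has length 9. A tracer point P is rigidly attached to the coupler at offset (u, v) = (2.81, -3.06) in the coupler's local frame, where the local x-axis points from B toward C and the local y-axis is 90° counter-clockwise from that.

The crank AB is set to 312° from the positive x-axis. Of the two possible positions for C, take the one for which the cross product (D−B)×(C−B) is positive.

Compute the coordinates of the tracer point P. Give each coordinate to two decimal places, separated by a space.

0.41 2.56

A=(0,0), D=(5.00,0)
B = A + 2.00·(cos312°, sin312°) = (1.3383, -1.4863)
|BD| = 3.9519
circle(B,6.00) ∩ circle(D,9.00): a=-3.7175, h=4.7095
  candidates: C₊=(-3.8776,1.4793) cross=18.612; C₋=(-0.3351,-7.2482) cross=-18.612
  mode + wants cross > 0 → take C=(-3.8776,1.4793) (cross=18.612)
ex = (C−B)/|BC| = (-0.8693,0.4943); ey = (-0.4943,-0.8693)
P = B + 2.81·ex + -3.06·ey = (0.4080,2.5627)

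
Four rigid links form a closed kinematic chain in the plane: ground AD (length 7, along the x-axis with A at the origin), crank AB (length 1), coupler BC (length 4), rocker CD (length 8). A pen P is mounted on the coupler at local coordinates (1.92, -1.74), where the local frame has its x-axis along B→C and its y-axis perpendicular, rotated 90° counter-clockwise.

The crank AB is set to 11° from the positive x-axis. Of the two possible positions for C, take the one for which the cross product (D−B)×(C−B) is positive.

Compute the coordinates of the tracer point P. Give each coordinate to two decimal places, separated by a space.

A=(0,0), D=(7.00,0)
B = A + 1.00·(cos11°, sin11°) = (0.9816, 0.1908)
|BD| = 6.0214
circle(B,4.00) ∩ circle(D,8.00): a=-0.9751, h=3.8793
  candidates: C₊=(0.1300,4.0991) cross=23.359; C₋=(-0.1159,-3.6557) cross=-23.359
  mode + wants cross > 0 → take C=(0.1300,4.0991) (cross=23.359)
ex = (C−B)/|BC| = (-0.2129,0.9771); ey = (-0.9771,-0.2129)
P = B + 1.92·ex + -1.74·ey = (2.2729,2.4373)

2.27 2.44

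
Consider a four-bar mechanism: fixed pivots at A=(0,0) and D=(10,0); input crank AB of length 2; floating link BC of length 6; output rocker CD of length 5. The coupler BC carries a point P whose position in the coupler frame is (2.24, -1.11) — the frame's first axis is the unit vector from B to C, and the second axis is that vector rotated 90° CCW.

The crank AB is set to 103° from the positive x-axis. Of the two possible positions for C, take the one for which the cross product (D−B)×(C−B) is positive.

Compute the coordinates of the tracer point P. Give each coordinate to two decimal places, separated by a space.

1.85 0.96

A=(0,0), D=(10.00,0)
B = A + 2.00·(cos103°, sin103°) = (-0.4499, 1.9487)
|BD| = 10.6301
circle(B,6.00) ∩ circle(D,5.00): a=5.8324, h=1.4081
  candidates: C₊=(5.5418,2.2638) cross=14.968; C₋=(5.0255,-0.5047) cross=-14.968
  mode + wants cross > 0 → take C=(5.5418,2.2638) (cross=14.968)
ex = (C−B)/|BC| = (0.9986,0.0525); ey = (-0.0525,0.9986)
P = B + 2.24·ex + -1.11·ey = (1.8453,0.9579)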